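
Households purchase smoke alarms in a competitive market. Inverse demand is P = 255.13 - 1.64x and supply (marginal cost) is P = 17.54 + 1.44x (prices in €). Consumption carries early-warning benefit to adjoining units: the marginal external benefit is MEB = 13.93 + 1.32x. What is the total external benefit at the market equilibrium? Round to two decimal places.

€5001.90

Market equilibrium (private): 17.54 + 1.44x = 255.13 - 1.64x → x_m = 77.1396.
Total external benefit = ∫₀^{x_m} (13.93 + 1.32x) dx = 13.93×77.1396 + ½×1.32×77.1396² = 5001.8964.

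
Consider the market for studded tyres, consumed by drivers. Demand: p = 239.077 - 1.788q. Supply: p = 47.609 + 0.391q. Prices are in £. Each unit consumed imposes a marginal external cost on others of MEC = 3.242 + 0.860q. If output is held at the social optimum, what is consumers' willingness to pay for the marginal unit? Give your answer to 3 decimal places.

P = £128.334

Social marginal benefit = demand − MEC = 235.835 - 2.648q.
Set SMB = MC: 235.835 - 2.648q = 47.609 + 0.391q → q* = 61.9368.
Consumer price on the demand curve at q*: 239.077 − 1.788×61.9368 = 128.3340.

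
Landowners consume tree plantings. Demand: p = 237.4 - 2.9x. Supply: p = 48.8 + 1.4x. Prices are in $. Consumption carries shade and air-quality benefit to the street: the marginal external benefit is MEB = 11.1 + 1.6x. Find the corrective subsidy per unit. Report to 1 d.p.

subsidy = $129.4 per unit

Social marginal benefit = demand + MEB = 248.5 - 1.3x.
Set SMB = MC: 248.5 - 1.3x = 48.8 + 1.4x → x* = 73.9630.
The Pigouvian subsidy equals MEB at x*: 11.1 + 1.6×73.9630 = 129.4408.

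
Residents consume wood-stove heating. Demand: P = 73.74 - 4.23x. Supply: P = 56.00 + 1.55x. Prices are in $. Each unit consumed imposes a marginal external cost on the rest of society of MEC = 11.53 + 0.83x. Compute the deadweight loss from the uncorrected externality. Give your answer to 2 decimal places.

Market equilibrium (private): 56.00 + 1.55x = 73.74 - 4.23x → x_m = 3.0692.
Social marginal benefit = demand − MEC = 62.21 - 5.06x.
Set SMB = MC: 62.21 - 5.06x = 56.00 + 1.55x → x* = 0.9395.
Between x* and x_m the wedge MC − SMB runs linearly from 0 to MEC(x_m), so the loss is a triangle.
DWL = ½ × 2.1297 × 14.0774 = 14.9903.

DWL = $14.99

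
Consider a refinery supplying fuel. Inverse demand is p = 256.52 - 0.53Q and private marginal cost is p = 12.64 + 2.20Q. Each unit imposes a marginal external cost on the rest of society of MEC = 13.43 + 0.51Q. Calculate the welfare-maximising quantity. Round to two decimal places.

Social marginal cost = private MC + MEC = 26.07 + 2.71Q.
Set SMC = demand: 26.07 + 2.71Q = 256.52 - 0.53Q → Q* = 71.1265.

Q* = 71.13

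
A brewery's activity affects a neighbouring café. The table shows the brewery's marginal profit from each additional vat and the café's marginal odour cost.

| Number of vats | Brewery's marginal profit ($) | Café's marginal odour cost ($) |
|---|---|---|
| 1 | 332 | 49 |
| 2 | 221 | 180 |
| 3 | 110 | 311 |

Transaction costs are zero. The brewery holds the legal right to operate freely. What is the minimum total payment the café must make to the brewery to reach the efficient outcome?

Left alone the brewery would choose level 3 (marginal profit stays positive).
Efficient level: k* = 2 (marginal profit ≥ marginal odour cost through 2).
The café must at least cover the brewery's forgone profit from cutting 3→2: 110 = 110.

$110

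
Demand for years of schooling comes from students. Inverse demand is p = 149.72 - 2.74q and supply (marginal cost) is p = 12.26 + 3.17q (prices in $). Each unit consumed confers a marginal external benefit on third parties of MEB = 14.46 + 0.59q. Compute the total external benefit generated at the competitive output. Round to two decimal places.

$495.91

Market equilibrium (private): 12.26 + 3.17q = 149.72 - 2.74q → q_m = 23.2589.
Total external benefit = ∫₀^{q_m} (14.46 + 0.59q) dq = 14.46×23.2589 + ½×0.59×23.2589² = 495.9117.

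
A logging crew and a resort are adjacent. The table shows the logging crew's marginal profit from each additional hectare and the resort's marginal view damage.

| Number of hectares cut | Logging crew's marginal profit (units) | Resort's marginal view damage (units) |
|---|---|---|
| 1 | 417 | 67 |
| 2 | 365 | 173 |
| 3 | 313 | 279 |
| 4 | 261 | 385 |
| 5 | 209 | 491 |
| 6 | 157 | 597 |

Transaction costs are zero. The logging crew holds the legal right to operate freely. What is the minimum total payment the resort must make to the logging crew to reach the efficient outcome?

627

Left alone the logging crew would choose level 6 (marginal profit stays positive).
Efficient level: k* = 3 (marginal profit ≥ marginal view damage through 3).
The resort must at least cover the logging crew's forgone profit from cutting 6→3: 261 + 209 + 157 = 627.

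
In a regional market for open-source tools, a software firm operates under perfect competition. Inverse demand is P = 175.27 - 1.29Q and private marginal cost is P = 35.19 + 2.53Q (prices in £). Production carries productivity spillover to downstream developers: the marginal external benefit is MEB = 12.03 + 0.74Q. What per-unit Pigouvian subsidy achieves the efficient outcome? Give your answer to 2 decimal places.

subsidy = £48.58 per unit

Social marginal cost = private MC − MEB = 23.16 + 1.79Q.
Set SMC = demand: 23.16 + 1.79Q = 175.27 - 1.29Q → Q* = 49.3864.
The Pigouvian subsidy equals MEB at Q*: 12.03 + 0.74×49.3864 = 48.5759.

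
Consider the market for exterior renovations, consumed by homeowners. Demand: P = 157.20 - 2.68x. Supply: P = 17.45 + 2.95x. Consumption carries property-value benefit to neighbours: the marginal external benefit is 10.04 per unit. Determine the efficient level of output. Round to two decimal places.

Social marginal benefit = demand + MEB = 167.24 - 2.68x.
Set SMB = MC: 167.24 - 2.68x = 17.45 + 2.95x → x* = 26.6057.

x* = 26.61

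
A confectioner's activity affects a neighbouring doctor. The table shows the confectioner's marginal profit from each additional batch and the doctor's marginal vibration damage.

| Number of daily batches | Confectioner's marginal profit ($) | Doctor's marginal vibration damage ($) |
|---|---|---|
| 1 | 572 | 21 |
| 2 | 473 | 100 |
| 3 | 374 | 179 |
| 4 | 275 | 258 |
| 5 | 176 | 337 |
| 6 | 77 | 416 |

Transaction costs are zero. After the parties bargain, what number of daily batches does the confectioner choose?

Bargaining reaches the level where marginal profit last exceeds marginal vibration damage.
That holds through level 4 (275 ≥ 258) but not at 5 (176 < 337).

4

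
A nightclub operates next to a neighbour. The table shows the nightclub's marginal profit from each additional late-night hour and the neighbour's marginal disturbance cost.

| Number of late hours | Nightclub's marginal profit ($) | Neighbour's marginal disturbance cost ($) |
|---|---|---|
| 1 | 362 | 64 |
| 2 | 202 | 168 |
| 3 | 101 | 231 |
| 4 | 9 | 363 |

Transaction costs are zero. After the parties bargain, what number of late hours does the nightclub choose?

2

Bargaining reaches the level where marginal profit last exceeds marginal disturbance cost.
That holds through level 2 (202 ≥ 168) but not at 3 (101 < 231).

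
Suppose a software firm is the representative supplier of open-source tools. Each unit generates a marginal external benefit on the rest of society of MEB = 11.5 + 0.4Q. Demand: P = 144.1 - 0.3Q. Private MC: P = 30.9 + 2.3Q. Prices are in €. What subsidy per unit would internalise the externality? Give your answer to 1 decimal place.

subsidy = €34.2 per unit

Social marginal cost = private MC − MEB = 19.4 + 1.9Q.
Set SMC = demand: 19.4 + 1.9Q = 144.1 - 0.3Q → Q* = 56.6818.
The Pigouvian subsidy equals MEB at Q*: 11.5 + 0.4×56.6818 = 34.1727.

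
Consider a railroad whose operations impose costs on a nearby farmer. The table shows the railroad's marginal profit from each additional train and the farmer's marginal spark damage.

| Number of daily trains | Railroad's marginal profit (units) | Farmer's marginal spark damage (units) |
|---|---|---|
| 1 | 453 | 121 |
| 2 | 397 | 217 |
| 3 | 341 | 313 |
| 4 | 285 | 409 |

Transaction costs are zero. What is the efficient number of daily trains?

3

Bargaining reaches the level where marginal profit last exceeds marginal spark damage.
That holds through level 3 (341 ≥ 313) but not at 4 (285 < 409).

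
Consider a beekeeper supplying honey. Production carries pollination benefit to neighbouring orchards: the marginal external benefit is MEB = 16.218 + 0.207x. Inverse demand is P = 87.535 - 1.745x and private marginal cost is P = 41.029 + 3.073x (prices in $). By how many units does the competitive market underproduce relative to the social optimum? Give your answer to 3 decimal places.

3.951 units

Market equilibrium (private): 41.029 + 3.073x = 87.535 - 1.745x → x_m = 9.6526.
Social marginal cost = private MC − MEB = 24.811 + 2.866x.
Set SMC = demand: 24.811 + 2.866x = 87.535 - 1.745x → x* = 13.6031.
Gap = |9.6526 − 13.6031| = 3.9505.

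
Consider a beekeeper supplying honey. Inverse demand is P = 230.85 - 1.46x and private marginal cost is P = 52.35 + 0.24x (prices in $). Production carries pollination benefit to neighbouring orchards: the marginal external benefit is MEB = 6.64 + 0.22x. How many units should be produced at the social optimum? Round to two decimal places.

Social marginal cost = private MC − MEB = 45.71 + 0.02x.
Set SMC = demand: 45.71 + 0.02x = 230.85 - 1.46x → x* = 125.0946.

x* = 125.09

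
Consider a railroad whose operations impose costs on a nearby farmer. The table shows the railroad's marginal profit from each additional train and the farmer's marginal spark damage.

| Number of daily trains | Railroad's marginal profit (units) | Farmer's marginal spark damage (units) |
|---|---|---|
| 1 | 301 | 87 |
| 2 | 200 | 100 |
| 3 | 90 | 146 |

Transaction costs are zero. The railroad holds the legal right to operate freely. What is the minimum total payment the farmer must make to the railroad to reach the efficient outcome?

Left alone the railroad would choose level 3 (marginal profit stays positive).
Efficient level: k* = 2 (marginal profit ≥ marginal spark damage through 2).
The farmer must at least cover the railroad's forgone profit from cutting 3→2: 90 = 90.

90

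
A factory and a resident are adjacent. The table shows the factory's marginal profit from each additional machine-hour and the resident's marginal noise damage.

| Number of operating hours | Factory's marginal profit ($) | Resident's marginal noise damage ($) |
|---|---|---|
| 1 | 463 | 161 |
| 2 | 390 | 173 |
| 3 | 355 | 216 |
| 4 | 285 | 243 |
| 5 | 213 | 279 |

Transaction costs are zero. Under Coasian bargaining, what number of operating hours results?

4

Bargaining reaches the level where marginal profit last exceeds marginal noise damage.
That holds through level 4 (285 ≥ 243) but not at 5 (213 < 279).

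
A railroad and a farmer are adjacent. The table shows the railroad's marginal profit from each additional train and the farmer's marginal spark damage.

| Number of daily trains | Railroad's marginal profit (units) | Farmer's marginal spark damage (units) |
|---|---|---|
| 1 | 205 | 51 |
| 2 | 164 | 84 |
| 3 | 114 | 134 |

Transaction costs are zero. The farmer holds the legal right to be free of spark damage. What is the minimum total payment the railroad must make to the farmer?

Efficient level: marginal profit ≥ marginal spark damage through level 2, so k* = 2.
With the farmer holding the right, the railroad must at least compensate total damage at k*: 51 + 84 = 135.

135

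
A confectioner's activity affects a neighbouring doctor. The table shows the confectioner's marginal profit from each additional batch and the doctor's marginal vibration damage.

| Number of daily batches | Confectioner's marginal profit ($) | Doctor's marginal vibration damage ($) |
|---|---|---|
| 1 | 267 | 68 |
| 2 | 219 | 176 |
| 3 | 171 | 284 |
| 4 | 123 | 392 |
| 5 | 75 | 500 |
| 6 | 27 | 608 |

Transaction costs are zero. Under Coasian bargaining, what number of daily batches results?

Bargaining reaches the level where marginal profit last exceeds marginal vibration damage.
That holds through level 2 (219 ≥ 176) but not at 3 (171 < 284).

2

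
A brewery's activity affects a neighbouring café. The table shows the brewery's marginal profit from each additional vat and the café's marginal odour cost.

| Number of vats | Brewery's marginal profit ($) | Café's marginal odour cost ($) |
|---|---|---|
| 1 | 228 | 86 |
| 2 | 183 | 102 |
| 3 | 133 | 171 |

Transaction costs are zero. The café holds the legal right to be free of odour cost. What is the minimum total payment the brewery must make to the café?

Efficient level: marginal profit ≥ marginal odour cost through level 2, so k* = 2.
With the café holding the right, the brewery must at least compensate total damage at k*: 86 + 102 = 188.

$188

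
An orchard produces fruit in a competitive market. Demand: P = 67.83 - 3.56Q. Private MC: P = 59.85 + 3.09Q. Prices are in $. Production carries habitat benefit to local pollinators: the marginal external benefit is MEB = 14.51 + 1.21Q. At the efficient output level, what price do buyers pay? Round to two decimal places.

Social marginal cost = private MC − MEB = 45.34 + 1.88Q.
Set SMC = demand: 45.34 + 1.88Q = 67.83 - 3.56Q → Q* = 4.1342.
Consumer price on the demand curve at Q*: 67.83 − 3.56×4.1342 = 53.1122.

P = $53.11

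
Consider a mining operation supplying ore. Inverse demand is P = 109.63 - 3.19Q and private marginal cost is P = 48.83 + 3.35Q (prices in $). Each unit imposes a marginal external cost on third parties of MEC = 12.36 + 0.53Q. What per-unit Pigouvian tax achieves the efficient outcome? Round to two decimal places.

tax = $15.99 per unit

Social marginal cost = private MC + MEC = 61.19 + 3.88Q.
Set SMC = demand: 61.19 + 3.88Q = 109.63 - 3.19Q → Q* = 6.8515.
The Pigouvian tax equals MEC at Q*: 12.36 + 0.53×6.8515 = 15.9913.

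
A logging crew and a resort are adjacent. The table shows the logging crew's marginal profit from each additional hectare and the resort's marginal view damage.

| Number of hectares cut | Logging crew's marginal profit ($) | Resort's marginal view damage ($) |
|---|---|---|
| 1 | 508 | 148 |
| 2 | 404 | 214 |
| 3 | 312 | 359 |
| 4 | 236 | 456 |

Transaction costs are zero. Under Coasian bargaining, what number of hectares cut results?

Bargaining reaches the level where marginal profit last exceeds marginal view damage.
That holds through level 2 (404 ≥ 214) but not at 3 (312 < 359).

2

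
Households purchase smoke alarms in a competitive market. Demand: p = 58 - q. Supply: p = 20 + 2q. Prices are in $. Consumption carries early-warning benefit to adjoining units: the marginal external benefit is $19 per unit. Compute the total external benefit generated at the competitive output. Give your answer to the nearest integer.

$241

Market equilibrium (private): 20 + 2q = 58 - q → q_m = 12.6667.
Total external benefit = MEB × q_m = 19 × 12.6667 = 240.6673.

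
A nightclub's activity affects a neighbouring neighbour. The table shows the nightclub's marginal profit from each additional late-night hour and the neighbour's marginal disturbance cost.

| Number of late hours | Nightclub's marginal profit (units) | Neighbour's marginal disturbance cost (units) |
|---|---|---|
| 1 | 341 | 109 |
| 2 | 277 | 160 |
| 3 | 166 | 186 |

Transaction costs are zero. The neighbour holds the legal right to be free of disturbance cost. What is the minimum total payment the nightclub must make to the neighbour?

269

Efficient level: marginal profit ≥ marginal disturbance cost through level 2, so k* = 2.
With the neighbour holding the right, the nightclub must at least compensate total damage at k*: 109 + 160 = 269.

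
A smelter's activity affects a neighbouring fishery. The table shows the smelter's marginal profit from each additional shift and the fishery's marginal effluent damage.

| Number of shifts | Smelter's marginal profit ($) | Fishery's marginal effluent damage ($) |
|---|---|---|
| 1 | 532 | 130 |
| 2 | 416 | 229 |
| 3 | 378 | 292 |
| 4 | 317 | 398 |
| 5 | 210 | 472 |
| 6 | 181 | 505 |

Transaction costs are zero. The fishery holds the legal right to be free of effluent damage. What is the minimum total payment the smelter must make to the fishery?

$651

Efficient level: marginal profit ≥ marginal effluent damage through level 3, so k* = 3.
With the fishery holding the right, the smelter must at least compensate total damage at k*: 130 + 229 + 292 = 651.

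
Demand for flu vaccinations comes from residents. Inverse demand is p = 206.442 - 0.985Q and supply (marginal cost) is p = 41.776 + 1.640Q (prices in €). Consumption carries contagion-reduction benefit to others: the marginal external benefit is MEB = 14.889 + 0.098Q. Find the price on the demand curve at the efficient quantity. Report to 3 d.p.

Social marginal benefit = demand + MEB = 221.331 - 0.887Q.
Set SMB = MC: 221.331 - 0.887Q = 41.776 + 1.640Q → Q* = 71.0546.
Consumer price on the demand curve at Q*: 206.442 − 0.985×71.0546 = 136.4532.

P = €136.453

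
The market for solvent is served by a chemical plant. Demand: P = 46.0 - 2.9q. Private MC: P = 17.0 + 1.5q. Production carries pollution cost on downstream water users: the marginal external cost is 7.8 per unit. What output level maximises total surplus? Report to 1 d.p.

Social marginal cost = private MC + MEC = 24.8 + 1.5q.
Set SMC = demand: 24.8 + 1.5q = 46.0 - 2.9q → q* = 4.8182.

q* = 4.8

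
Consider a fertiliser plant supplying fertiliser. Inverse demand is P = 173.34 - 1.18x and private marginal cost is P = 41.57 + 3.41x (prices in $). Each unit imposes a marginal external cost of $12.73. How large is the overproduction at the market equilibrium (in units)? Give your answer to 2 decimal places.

2.77 units

Market equilibrium (private): 41.57 + 3.41x = 173.34 - 1.18x → x_m = 28.7081.
Social marginal cost = private MC + MEC = 54.30 + 3.41x.
Set SMC = demand: 54.30 + 3.41x = 173.34 - 1.18x → x* = 25.9346.
Gap = |28.7081 − 25.9346| = 2.7735.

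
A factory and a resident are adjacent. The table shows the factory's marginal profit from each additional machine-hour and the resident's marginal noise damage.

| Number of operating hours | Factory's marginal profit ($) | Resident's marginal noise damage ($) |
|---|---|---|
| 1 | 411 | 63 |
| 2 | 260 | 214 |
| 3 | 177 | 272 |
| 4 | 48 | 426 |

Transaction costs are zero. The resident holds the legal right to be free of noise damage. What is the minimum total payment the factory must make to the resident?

$277

Efficient level: marginal profit ≥ marginal noise damage through level 2, so k* = 2.
With the resident holding the right, the factory must at least compensate total damage at k*: 63 + 214 = 277.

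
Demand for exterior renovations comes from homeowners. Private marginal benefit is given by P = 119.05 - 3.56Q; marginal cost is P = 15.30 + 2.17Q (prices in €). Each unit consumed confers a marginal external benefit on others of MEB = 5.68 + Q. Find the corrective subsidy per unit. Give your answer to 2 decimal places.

Social marginal benefit = demand + MEB = 124.73 - 2.56Q.
Set SMB = MC: 124.73 - 2.56Q = 15.30 + 2.17Q → Q* = 23.1353.
The Pigouvian subsidy equals MEB at Q*: 5.68 + 1.00×23.1353 = 28.8153.

subsidy = €28.82 per unit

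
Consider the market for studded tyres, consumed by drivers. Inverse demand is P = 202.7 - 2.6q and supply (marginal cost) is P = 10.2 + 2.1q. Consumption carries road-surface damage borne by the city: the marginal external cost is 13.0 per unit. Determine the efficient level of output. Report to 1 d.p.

Social marginal benefit = demand − MEC = 189.7 - 2.6q.
Set SMB = MC: 189.7 - 2.6q = 10.2 + 2.1q → q* = 38.1915.

q* = 38.2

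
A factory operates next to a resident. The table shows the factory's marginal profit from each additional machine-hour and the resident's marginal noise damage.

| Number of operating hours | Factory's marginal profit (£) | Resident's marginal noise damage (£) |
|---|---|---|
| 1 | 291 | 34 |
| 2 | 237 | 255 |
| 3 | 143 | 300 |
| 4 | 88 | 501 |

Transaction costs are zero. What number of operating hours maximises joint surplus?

Bargaining reaches the level where marginal profit last exceeds marginal noise damage.
That holds through level 1 (291 ≥ 34) but not at 2 (237 < 255).

1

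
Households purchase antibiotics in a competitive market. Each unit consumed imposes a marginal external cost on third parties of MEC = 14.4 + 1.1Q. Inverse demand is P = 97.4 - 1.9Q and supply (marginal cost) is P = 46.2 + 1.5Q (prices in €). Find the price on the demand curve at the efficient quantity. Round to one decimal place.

P = €81.9

Social marginal benefit = demand − MEC = 83.0 - 3.0Q.
Set SMB = MC: 83.0 - 3.0Q = 46.2 + 1.5Q → Q* = 8.1778.
Consumer price on the demand curve at Q*: 97.4 − 1.9×8.1778 = 81.8622.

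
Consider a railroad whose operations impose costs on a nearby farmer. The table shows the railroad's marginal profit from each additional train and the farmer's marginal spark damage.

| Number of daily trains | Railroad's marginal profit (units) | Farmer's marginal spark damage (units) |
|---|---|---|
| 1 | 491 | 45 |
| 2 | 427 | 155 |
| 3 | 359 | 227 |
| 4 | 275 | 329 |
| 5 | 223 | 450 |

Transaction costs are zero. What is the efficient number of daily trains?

Bargaining reaches the level where marginal profit last exceeds marginal spark damage.
That holds through level 3 (359 ≥ 227) but not at 4 (275 < 329).

3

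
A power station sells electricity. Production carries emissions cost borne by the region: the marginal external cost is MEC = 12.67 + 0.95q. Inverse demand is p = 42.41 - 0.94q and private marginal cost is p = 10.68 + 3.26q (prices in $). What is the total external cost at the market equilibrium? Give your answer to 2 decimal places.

$122.83

Market equilibrium (private): 10.68 + 3.26q = 42.41 - 0.94q → q_m = 7.5548.
Total external cost = ∫₀^{q_m} (12.67 + 0.95q) dq = 12.67×7.5548 + ½×0.95×7.5548² = 122.8299.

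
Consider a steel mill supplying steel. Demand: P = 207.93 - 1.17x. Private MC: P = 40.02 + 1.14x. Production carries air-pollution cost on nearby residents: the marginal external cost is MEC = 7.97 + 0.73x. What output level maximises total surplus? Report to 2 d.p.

x* = 52.61

Social marginal cost = private MC + MEC = 47.99 + 1.87x.
Set SMC = demand: 47.99 + 1.87x = 207.93 - 1.17x → x* = 52.6118.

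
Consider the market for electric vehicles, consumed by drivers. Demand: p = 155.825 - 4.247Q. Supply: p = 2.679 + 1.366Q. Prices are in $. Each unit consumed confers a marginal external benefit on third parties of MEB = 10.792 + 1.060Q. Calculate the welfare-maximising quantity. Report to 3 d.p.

Q* = 36.007

Social marginal benefit = demand + MEB = 166.617 - 3.187Q.
Set SMB = MC: 166.617 - 3.187Q = 2.679 + 1.366Q → Q* = 36.0066.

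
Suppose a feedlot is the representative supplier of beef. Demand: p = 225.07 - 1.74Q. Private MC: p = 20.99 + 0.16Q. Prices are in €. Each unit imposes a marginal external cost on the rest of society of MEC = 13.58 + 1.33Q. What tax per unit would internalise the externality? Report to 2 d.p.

Social marginal cost = private MC + MEC = 34.57 + 1.49Q.
Set SMC = demand: 34.57 + 1.49Q = 225.07 - 1.74Q → Q* = 58.9783.
The Pigouvian tax equals MEC at Q*: 13.58 + 1.33×58.9783 = 92.0211.

tax = €92.02 per unit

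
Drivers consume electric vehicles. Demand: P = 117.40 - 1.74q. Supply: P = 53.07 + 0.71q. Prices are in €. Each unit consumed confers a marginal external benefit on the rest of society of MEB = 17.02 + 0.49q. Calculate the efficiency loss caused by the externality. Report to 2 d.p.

Market equilibrium (private): 53.07 + 0.71q = 117.40 - 1.74q → q_m = 26.2571.
Social marginal benefit = demand + MEB = 134.42 - 1.25q.
Set SMB = MC: 134.42 - 1.25q = 53.07 + 0.71q → q* = 41.5051.
The welfare-loss triangle has base |q_m − q*| and height MEB(q_m) (the vertical gap between SMB and MC is zero at q* and MEB at q_m).
DWL = ½ × 15.2480 × 29.8860 = 227.8509.

DWL = €227.85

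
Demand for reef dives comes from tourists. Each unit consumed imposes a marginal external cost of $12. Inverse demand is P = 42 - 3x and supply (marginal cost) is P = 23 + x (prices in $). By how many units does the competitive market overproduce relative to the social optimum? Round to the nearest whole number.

3 units

Market equilibrium (private): 23 + x = 42 - 3x → x_m = 4.7500.
Social marginal benefit = demand − MEC = 30 - 3x.
Set SMB = MC: 30 - 3x = 23 + x → x* = 1.7500.
Gap = |4.7500 − 1.7500| = 3.0000.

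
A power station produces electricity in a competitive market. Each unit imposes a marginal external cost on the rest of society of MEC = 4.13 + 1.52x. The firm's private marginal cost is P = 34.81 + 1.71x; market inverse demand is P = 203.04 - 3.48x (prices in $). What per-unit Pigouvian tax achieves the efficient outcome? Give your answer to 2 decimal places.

Social marginal cost = private MC + MEC = 38.94 + 3.23x.
Set SMC = demand: 38.94 + 3.23x = 203.04 - 3.48x → x* = 24.4560.
The Pigouvian tax equals MEC at x*: 4.13 + 1.52×24.4560 = 41.3031.

tax = $41.30 per unit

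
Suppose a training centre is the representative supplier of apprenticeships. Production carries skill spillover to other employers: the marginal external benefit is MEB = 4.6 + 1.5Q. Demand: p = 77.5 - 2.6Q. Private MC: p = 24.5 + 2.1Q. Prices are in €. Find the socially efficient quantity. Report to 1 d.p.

Q* = 18.0

Social marginal cost = private MC − MEB = 19.9 + 0.6Q.
Set SMC = demand: 19.9 + 0.6Q = 77.5 - 2.6Q → Q* = 18.0000.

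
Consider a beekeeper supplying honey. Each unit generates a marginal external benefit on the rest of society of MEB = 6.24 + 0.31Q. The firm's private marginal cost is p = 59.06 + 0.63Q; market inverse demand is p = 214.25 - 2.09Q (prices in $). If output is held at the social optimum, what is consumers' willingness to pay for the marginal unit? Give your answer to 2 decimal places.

P = $74.25

Social marginal cost = private MC − MEB = 52.82 + 0.32Q.
Set SMC = demand: 52.82 + 0.32Q = 214.25 - 2.09Q → Q* = 66.9834.
Consumer price on the demand curve at Q*: 214.25 − 2.09×66.9834 = 74.2547.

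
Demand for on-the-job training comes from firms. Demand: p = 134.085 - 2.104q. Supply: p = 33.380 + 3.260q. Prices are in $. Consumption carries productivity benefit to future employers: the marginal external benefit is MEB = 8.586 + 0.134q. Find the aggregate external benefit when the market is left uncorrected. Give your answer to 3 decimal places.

Market equilibrium (private): 33.380 + 3.260q = 134.085 - 2.104q → q_m = 18.7742.
Total external benefit = ∫₀^{q_m} (8.586 + 0.134q) dq = 8.586×18.7742 + ½×0.134×18.7742² = 184.8108.

$184.811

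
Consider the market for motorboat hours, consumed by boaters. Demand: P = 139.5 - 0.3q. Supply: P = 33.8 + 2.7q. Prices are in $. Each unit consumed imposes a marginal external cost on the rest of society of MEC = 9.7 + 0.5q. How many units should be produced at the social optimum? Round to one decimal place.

q* = 27.4

Social marginal benefit = demand − MEC = 129.8 - 0.8q.
Set SMB = MC: 129.8 - 0.8q = 33.8 + 2.7q → q* = 27.4286.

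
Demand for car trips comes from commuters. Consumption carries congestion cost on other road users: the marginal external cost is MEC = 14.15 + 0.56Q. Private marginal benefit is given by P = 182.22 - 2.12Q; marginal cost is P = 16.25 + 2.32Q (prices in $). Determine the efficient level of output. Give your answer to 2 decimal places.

Q* = 30.36

Social marginal benefit = demand − MEC = 168.07 - 2.68Q.
Set SMB = MC: 168.07 - 2.68Q = 16.25 + 2.32Q → Q* = 30.3640.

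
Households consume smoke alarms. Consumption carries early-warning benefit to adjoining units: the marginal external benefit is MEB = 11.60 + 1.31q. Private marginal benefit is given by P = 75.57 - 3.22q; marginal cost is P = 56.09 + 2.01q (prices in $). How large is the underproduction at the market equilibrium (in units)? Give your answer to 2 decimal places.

4.20 units

Market equilibrium (private): 56.09 + 2.01q = 75.57 - 3.22q → q_m = 3.7247.
Social marginal benefit = demand + MEB = 87.17 - 1.91q.
Set SMB = MC: 87.17 - 1.91q = 56.09 + 2.01q → q* = 7.9286.
Gap = |3.7247 − 7.9286| = 4.2039.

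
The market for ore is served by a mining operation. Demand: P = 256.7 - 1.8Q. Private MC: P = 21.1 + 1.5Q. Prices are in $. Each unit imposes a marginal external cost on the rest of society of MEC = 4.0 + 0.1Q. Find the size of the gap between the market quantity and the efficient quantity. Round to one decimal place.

Market equilibrium (private): 21.1 + 1.5Q = 256.7 - 1.8Q → Q_m = 71.3939.
Social marginal cost = private MC + MEC = 25.1 + 1.6Q.
Set SMC = demand: 25.1 + 1.6Q = 256.7 - 1.8Q → Q* = 68.1176.
Gap = |71.3939 − 68.1176| = 3.2763.

3.3 units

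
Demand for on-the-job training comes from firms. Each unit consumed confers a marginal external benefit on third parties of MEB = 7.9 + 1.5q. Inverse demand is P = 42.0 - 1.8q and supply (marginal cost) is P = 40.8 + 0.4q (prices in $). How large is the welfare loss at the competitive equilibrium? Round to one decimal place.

Market equilibrium (private): 40.8 + 0.4q = 42.0 - 1.8q → q_m = 0.5455.
Social marginal benefit = demand + MEB = 49.9 - 0.3q.
Set SMB = MC: 49.9 - 0.3q = 40.8 + 0.4q → q* = 13.0000.
The loss is the area between SMB and MC from q* to q_m; with linear curves that's a triangle of height MEB(q_m).
DWL = ½ × 12.4545 × 8.7182 = 54.2904.

DWL = $54.3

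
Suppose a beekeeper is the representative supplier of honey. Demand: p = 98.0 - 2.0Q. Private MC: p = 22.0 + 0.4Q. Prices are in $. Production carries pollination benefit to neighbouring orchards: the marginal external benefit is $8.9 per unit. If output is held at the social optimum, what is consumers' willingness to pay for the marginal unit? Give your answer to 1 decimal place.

P = $27.3

Social marginal cost = private MC − MEB = 13.1 + 0.4Q.
Set SMC = demand: 13.1 + 0.4Q = 98.0 - 2.0Q → Q* = 35.3750.
Consumer price on the demand curve at Q*: 98.0 − 2.0×35.3750 = 27.2500.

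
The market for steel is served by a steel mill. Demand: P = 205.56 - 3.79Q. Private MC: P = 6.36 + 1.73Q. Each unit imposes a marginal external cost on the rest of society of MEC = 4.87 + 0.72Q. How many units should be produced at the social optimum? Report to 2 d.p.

Social marginal cost = private MC + MEC = 11.23 + 2.45Q.
Set SMC = demand: 11.23 + 2.45Q = 205.56 - 3.79Q → Q* = 31.1426.

Q* = 31.14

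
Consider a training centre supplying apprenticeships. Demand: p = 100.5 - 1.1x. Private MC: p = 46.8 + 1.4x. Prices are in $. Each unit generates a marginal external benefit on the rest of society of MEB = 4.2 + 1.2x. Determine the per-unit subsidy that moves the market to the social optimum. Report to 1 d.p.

Social marginal cost = private MC − MEB = 42.6 + 0.2x.
Set SMC = demand: 42.6 + 0.2x = 100.5 - 1.1x → x* = 44.5385.
The Pigouvian subsidy equals MEB at x*: 4.2 + 1.2×44.5385 = 57.6462.

subsidy = $57.6 per unit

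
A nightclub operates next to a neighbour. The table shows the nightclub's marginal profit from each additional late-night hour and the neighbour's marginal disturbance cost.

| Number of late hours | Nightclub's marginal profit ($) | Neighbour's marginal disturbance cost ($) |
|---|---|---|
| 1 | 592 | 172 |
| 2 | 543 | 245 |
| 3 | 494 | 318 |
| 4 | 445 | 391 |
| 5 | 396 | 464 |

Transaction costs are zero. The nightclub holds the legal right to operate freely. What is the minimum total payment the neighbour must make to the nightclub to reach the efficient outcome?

Left alone the nightclub would choose level 5 (marginal profit stays positive).
Efficient level: k* = 4 (marginal profit ≥ marginal disturbance cost through 4).
The neighbour must at least cover the nightclub's forgone profit from cutting 5→4: 396 = 396.

$396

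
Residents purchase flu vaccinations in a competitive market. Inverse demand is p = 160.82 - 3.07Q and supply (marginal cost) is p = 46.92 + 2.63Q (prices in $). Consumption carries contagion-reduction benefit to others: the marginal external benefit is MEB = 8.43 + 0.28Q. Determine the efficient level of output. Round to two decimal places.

Q* = 22.57

Social marginal benefit = demand + MEB = 169.25 - 2.79Q.
Set SMB = MC: 169.25 - 2.79Q = 46.92 + 2.63Q → Q* = 22.5701.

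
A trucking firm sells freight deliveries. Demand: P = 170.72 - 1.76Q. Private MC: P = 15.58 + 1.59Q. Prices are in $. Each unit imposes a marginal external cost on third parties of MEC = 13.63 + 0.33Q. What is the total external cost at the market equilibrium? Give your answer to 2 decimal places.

Market equilibrium (private): 15.58 + 1.59Q = 170.72 - 1.76Q → Q_m = 46.3104.
Total external cost = ∫₀^{Q_m} (13.63 + 0.33Q) dQ = 13.63×46.3104 + ½×0.33×46.3104² = 985.0785.

$985.08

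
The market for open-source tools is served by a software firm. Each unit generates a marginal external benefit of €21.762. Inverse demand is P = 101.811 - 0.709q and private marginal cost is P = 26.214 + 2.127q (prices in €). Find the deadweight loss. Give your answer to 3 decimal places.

DWL = €83.495

Market equilibrium (private): 26.214 + 2.127q = 101.811 - 0.709q → q_m = 26.6562.
Social marginal cost = private MC − MEB = 4.452 + 2.127q.
Set SMC = demand: 4.452 + 2.127q = 101.811 - 0.709q → q* = 34.3297.
The welfare-loss triangle has base |q_m − q*| and height MEB(q_m) (the vertical gap between SMC and demand is zero at q* and MEB at q_m).
DWL = ½ × 7.6735 × 21.7620 = 83.4954.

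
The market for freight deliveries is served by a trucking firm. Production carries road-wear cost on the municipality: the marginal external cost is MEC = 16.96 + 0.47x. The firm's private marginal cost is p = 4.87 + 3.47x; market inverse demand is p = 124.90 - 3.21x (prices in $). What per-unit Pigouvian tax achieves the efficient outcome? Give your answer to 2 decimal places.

tax = $23.74 per unit

Social marginal cost = private MC + MEC = 21.83 + 3.94x.
Set SMC = demand: 21.83 + 3.94x = 124.90 - 3.21x → x* = 14.4154.
The Pigouvian tax equals MEC at x*: 16.96 + 0.47×14.4154 = 23.7352.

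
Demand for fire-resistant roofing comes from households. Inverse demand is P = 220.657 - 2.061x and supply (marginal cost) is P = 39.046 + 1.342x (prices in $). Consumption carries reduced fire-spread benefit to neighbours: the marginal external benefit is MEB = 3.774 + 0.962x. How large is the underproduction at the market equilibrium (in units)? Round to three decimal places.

Market equilibrium (private): 39.046 + 1.342x = 220.657 - 2.061x → x_m = 53.3679.
Social marginal benefit = demand + MEB = 224.431 - 1.099x.
Set SMB = MC: 224.431 - 1.099x = 39.046 + 1.342x → x* = 75.9463.
Gap = |53.3679 − 75.9463| = 22.5784.

22.578 units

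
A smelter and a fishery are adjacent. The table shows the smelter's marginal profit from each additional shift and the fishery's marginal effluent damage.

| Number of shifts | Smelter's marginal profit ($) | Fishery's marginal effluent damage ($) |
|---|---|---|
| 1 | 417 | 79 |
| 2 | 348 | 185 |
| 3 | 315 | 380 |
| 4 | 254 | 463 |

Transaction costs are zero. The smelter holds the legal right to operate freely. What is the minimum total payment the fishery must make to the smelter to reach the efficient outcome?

$569

Left alone the smelter would choose level 4 (marginal profit stays positive).
Efficient level: k* = 2 (marginal profit ≥ marginal effluent damage through 2).
The fishery must at least cover the smelter's forgone profit from cutting 4→2: 315 + 254 = 569.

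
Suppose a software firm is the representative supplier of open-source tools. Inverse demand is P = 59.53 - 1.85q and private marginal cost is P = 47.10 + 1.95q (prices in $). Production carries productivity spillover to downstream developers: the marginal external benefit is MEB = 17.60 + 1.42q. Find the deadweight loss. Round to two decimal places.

DWL = $103.96

Market equilibrium (private): 47.10 + 1.95q = 59.53 - 1.85q → q_m = 3.2711.
Social marginal cost = private MC − MEB = 29.50 + 0.53q.
Set SMC = demand: 29.50 + 0.53q = 59.53 - 1.85q → q* = 12.6176.
The loss is the area between SMC and demand from q* to q_m; with linear curves that's a triangle of height MEB(q_m).
DWL = ½ × 9.3465 × 22.2449 = 103.9560.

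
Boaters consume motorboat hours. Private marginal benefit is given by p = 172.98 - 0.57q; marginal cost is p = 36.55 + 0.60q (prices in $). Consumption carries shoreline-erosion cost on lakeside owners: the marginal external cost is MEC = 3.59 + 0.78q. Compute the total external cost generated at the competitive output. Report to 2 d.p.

Market equilibrium (private): 36.55 + 0.60q = 172.98 - 0.57q → q_m = 116.6068.
Total external cost = ∫₀^{q_m} (3.59 + 0.78q) dq = 3.59×116.6068 + ½×0.78×116.6068² = 5721.5053.

$5721.51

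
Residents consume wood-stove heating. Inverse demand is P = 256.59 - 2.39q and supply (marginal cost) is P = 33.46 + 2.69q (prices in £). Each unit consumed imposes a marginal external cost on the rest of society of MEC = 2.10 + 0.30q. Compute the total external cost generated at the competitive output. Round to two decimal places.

£381.63

Market equilibrium (private): 33.46 + 2.69q = 256.59 - 2.39q → q_m = 43.9232.
Total external cost = ∫₀^{q_m} (2.10 + 0.30q) dq = 2.10×43.9232 + ½×0.30×43.9232² = 381.6258.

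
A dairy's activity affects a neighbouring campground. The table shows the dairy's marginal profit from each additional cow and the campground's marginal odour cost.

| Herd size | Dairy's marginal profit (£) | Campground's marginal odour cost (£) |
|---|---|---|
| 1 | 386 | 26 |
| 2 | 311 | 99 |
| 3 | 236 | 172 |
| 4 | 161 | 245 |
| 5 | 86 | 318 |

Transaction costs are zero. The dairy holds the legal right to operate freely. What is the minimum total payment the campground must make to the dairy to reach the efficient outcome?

£247

Left alone the dairy would choose level 5 (marginal profit stays positive).
Efficient level: k* = 3 (marginal profit ≥ marginal odour cost through 3).
The campground must at least cover the dairy's forgone profit from cutting 5→3: 161 + 86 = 247.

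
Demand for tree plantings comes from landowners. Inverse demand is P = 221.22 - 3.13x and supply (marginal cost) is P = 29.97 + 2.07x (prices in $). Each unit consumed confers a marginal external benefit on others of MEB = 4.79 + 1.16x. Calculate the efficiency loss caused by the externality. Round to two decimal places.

DWL = $278.69

Market equilibrium (private): 29.97 + 2.07x = 221.22 - 3.13x → x_m = 36.7788.
Social marginal benefit = demand + MEB = 226.01 - 1.97x.
Set SMB = MC: 226.01 - 1.97x = 29.97 + 2.07x → x* = 48.5248.
Between x* and x_m the wedge SMB − MC runs linearly from 0 to MEB(x_m), so the loss is a triangle.
DWL = ½ × 11.7460 × 47.4535 = 278.6944.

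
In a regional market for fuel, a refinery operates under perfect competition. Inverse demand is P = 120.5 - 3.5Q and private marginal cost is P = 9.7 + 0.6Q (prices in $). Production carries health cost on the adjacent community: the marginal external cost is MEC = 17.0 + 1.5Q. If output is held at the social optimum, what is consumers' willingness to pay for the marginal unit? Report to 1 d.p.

P = $61.9

Social marginal cost = private MC + MEC = 26.7 + 2.1Q.
Set SMC = demand: 26.7 + 2.1Q = 120.5 - 3.5Q → Q* = 16.7500.
Consumer price on the demand curve at Q*: 120.5 − 3.5×16.7500 = 61.8750.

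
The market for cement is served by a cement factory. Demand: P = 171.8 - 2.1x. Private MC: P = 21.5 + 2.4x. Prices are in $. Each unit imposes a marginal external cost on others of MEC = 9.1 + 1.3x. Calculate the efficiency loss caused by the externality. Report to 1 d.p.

DWL = $237.8

Market equilibrium (private): 21.5 + 2.4x = 171.8 - 2.1x → x_m = 33.4000.
Social marginal cost = private MC + MEC = 30.6 + 3.7x.
Set SMC = demand: 30.6 + 3.7x = 171.8 - 2.1x → x* = 24.3448.
The loss is the area between SMC and demand from x* to x_m; with linear curves that's a triangle of height MEC(x_m).
DWL = ½ × 9.0552 × 52.5200 = 237.7896.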